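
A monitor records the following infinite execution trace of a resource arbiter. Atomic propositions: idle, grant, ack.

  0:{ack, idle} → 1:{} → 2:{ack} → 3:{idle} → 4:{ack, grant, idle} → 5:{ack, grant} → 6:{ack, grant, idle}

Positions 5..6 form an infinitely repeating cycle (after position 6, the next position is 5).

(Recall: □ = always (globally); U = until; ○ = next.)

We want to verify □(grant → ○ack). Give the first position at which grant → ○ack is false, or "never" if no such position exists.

grant → ○ack holds at every position 0..6, and those are all the positions the trace ever visits, so the invariant □(grant → ○ack) is never violated.

never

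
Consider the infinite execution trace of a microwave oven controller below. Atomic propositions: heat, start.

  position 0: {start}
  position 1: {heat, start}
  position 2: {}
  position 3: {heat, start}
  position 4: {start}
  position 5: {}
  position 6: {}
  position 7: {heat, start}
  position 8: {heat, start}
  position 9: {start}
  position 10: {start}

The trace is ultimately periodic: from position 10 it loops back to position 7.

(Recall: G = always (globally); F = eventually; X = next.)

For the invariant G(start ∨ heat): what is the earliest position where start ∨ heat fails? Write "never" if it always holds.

2

Check start ∨ heat at each position in order: 0 ✓, 1 ✓.
At position 2 the labels are {}, so start ∨ heat is false there. This is the first violation.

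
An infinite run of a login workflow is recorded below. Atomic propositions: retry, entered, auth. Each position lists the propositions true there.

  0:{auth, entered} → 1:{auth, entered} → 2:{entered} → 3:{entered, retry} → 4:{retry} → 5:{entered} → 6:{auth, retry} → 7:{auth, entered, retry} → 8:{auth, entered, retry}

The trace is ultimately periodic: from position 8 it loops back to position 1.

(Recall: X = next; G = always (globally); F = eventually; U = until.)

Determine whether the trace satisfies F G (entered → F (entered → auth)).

G (entered → F (entered → auth)) holds at position 0, which is reachable from 0, so F G (entered → F (entered → auth)) holds.

Satisfied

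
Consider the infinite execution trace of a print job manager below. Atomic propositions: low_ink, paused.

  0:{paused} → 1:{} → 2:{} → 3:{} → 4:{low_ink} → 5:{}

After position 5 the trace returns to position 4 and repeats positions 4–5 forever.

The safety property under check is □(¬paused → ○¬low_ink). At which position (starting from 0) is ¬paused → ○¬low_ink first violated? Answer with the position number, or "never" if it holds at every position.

Check ¬paused → ○¬low_ink at each position in order: 0 ✓, 1 ✓, 2 ✓.
At position 3 the labels are {} and the next position 4 has {low_ink}, so ¬paused → ○¬low_ink is false there. This is the first violation.

3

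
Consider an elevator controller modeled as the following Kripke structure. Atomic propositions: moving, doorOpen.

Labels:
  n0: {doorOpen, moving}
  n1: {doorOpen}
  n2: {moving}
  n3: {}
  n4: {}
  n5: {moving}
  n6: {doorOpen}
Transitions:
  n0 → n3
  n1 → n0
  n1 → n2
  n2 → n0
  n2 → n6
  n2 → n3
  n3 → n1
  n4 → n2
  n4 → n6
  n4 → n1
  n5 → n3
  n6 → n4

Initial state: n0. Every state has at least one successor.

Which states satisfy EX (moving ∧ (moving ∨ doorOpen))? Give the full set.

States satisfying moving ∧ (moving ∨ doorOpen): {n0, n2, n5}.
States satisfying EX (moving ∧ (moving ∨ doorOpen)): {n1, n2, n4}.

{n1, n2, n4}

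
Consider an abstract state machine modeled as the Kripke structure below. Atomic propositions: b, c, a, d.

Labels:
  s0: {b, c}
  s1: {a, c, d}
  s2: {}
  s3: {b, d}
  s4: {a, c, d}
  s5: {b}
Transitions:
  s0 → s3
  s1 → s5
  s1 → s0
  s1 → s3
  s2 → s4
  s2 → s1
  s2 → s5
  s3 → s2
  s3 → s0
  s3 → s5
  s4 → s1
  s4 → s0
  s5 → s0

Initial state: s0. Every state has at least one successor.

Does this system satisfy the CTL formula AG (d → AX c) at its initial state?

Violated

States satisfying d → AX c: {s0, s2, s4, s5}.
States satisfying AG (d → AX c): ∅.
s1 is reachable from s0 and violates d → AX c, so AG fails at s0.
s0 ∉ Sat(AG (d → AX c)).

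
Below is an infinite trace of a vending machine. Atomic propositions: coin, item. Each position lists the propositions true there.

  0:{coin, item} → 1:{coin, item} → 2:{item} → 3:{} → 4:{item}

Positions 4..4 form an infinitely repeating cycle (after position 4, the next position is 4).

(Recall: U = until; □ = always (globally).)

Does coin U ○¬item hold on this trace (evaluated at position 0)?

Walking from position 0: ○¬item first holds at position 2, and coin holds at every earlier position along the way, so coin U ○¬item holds.

Yes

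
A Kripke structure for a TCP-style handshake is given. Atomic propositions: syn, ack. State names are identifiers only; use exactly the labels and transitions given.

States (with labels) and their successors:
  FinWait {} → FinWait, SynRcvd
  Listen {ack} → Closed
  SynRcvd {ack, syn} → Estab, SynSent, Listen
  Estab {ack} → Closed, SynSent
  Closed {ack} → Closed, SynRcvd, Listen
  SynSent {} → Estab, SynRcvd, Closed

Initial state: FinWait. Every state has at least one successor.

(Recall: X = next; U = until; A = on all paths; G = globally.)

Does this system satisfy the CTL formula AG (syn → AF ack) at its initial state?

States satisfying syn → AF ack: {FinWait, Listen, SynRcvd, Estab, Closed, SynSent}.
States satisfying AG (syn → AF ack): {FinWait, Listen, SynRcvd, Estab, Closed, SynSent}.
Every state reachable from FinWait satisfies syn → AF ack.
FinWait ∈ Sat(AG (syn → AF ack)).

Holds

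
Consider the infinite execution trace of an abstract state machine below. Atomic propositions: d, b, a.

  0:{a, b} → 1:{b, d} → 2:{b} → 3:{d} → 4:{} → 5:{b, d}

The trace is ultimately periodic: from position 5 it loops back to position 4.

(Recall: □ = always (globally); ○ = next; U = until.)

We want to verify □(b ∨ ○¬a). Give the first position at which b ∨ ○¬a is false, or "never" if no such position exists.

never

b ∨ ○¬a holds at every position 0..5, and those are all the positions the trace ever visits, so the invariant □(b ∨ ○¬a) is never violated.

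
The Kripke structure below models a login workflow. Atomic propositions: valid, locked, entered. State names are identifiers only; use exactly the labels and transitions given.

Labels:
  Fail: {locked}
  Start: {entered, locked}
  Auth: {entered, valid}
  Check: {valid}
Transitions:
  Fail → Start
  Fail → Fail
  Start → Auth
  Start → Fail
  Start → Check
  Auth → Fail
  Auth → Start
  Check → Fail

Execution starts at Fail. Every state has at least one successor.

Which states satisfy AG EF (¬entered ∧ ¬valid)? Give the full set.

{Fail, Start, Auth, Check}

States satisfying EF (¬entered ∧ ¬valid): {Fail, Start, Auth, Check}.
States satisfying AG EF (¬entered ∧ ¬valid): {Fail, Start, Auth, Check}.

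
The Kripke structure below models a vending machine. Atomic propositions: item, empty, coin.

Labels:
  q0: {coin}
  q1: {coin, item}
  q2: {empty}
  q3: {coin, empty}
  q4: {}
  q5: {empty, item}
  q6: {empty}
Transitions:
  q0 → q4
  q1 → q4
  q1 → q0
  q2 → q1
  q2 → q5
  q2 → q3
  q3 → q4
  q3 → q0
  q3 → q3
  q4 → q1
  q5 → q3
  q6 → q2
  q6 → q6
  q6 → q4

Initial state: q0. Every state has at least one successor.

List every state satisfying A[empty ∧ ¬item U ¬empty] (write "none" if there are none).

{q0, q1, q4}

States satisfying empty ∧ ¬item: {q2, q3, q6}.
States satisfying ¬empty: {q0, q1, q4}.
States satisfying A[empty ∧ ¬item U ¬empty]: {q0, q1, q4}.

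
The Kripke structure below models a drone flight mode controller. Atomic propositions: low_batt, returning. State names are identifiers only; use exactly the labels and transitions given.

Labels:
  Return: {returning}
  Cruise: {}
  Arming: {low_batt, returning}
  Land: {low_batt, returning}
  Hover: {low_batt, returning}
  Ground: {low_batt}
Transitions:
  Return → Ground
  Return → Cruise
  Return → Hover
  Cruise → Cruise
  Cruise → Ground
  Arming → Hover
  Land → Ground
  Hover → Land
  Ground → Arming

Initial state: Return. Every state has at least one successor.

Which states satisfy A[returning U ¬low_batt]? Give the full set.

{Return, Cruise}

States satisfying returning: {Return, Arming, Land, Hover}.
States satisfying ¬low_batt: {Return, Cruise}.
States satisfying A[returning U ¬low_batt]: {Return, Cruise}.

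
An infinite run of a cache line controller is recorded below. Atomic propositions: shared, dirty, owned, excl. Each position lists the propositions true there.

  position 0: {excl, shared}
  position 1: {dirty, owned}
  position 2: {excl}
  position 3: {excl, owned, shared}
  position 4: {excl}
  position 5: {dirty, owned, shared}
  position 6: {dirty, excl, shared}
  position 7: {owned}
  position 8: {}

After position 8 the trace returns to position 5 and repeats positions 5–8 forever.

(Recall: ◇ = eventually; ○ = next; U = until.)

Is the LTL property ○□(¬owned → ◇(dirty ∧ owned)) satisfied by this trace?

Yes

The position after 0 is 1; □(¬owned → ◇(dirty ∧ owned)) is true there.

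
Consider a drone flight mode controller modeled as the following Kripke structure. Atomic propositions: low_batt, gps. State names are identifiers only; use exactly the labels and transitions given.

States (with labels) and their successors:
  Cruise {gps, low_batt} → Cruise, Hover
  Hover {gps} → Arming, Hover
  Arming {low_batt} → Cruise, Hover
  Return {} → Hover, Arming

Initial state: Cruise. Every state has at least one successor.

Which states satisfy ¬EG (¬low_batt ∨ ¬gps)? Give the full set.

States satisfying ¬low_batt ∨ ¬gps: {Hover, Arming, Return}.
States satisfying EG (¬low_batt ∨ ¬gps): {Hover, Arming, Return}.
States satisfying ¬EG (¬low_batt ∨ ¬gps): {Cruise}.

{Cruise}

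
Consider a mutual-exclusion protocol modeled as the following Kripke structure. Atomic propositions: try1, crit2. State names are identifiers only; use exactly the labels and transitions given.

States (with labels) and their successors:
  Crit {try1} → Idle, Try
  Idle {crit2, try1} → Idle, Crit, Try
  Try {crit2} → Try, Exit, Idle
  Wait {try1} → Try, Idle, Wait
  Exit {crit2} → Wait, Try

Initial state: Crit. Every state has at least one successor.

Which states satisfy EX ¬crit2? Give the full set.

{Idle, Wait, Exit}

States satisfying ¬crit2: {Crit, Wait}.
States satisfying EX ¬crit2: {Idle, Wait, Exit}.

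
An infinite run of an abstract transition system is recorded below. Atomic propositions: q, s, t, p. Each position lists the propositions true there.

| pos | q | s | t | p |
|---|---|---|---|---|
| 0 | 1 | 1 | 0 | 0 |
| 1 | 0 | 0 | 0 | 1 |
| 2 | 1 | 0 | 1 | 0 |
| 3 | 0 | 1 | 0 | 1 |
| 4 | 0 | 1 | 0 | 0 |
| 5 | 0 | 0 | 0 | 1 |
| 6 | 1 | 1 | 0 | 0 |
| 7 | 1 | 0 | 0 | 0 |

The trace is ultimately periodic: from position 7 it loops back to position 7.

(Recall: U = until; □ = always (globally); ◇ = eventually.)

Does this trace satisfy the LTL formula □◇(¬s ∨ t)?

Yes

◇(¬s ∨ t) holds at every position 0..7, and those are all positions ever visited, so □◇(¬s ∨ t) holds.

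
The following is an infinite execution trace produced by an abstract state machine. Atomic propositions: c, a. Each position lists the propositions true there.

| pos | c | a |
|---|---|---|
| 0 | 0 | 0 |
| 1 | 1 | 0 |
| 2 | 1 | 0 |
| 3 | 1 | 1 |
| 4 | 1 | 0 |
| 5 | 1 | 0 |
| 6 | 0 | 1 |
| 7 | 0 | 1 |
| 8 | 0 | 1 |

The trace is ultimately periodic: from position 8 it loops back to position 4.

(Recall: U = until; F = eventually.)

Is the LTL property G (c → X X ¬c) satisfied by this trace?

Does not hold

c → X X ¬c must hold at every position from 0 onward. It fails at position 1, so G (c → X X ¬c) is false.
Positions where c holds: 1, 2, 3, 4, 5.
Check X X ¬c at each: 1→fails, 2→fails, 3→fails, 4→ok, 5→ok.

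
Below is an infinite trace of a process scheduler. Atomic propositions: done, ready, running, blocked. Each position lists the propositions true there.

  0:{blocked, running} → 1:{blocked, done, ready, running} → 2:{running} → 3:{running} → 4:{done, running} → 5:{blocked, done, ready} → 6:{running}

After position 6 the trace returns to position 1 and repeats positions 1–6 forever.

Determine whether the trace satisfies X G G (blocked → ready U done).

The position after 0 is 1; G G (blocked → ready U done) is true there.

Holds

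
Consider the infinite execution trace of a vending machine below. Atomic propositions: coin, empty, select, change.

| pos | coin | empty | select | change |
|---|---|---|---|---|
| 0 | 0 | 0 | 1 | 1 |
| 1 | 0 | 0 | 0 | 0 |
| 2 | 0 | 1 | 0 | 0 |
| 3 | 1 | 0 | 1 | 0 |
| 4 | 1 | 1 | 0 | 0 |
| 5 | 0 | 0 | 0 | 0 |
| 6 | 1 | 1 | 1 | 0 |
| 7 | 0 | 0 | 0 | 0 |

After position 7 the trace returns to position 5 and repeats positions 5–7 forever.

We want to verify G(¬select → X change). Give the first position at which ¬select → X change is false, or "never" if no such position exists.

1

Check ¬select → X change at each position in order: 0 ✓.
At position 1 the labels are {} and the next position 2 has {empty}, so ¬select → X change is false there. This is the first violation.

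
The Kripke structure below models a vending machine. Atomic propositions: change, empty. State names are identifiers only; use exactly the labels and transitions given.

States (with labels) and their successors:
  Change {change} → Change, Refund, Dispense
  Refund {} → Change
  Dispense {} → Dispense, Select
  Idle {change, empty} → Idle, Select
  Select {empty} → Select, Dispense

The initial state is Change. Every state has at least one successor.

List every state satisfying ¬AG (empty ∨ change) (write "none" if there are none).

States satisfying empty ∨ change: {Change, Idle, Select}.
States satisfying AG (empty ∨ change): ∅.
States satisfying ¬AG (empty ∨ change): {Change, Refund, Dispense, Idle, Select}.

{Change, Refund, Dispense, Idle, Select}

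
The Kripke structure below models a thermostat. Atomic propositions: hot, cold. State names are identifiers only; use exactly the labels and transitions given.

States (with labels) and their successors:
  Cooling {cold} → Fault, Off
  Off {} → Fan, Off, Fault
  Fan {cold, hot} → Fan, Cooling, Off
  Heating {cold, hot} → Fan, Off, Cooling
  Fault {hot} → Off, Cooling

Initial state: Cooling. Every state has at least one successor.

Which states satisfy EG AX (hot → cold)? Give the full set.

{Fan, Heating}

States satisfying AX (hot → cold): {Fan, Heating, Fault}.
States satisfying EG AX (hot → cold): {Fan, Heating}.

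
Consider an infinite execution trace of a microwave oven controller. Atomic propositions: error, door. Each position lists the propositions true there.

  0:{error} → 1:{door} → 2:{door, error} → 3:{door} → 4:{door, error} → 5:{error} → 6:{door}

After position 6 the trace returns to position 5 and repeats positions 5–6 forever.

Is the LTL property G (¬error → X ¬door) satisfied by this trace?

¬error → X ¬door must hold at every position from 0 onward. It fails at position 1, so G (¬error → X ¬door) is false.
Positions where ¬error holds: 1, 3, 6.
Check X ¬door at each: 1→fails, 3→fails, 6→ok.

Violated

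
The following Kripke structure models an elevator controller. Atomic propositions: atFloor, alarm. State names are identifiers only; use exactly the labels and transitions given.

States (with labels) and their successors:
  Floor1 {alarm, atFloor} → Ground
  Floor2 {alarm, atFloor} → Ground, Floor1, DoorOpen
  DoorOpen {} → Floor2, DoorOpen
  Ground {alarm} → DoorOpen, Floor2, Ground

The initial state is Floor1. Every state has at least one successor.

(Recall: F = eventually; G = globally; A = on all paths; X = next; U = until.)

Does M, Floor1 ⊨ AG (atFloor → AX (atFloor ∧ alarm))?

States satisfying atFloor → AX (atFloor ∧ alarm): {DoorOpen, Ground}.
States satisfying AG (atFloor → AX (atFloor ∧ alarm)): ∅.
Floor1 is reachable from Floor1 and violates atFloor → AX (atFloor ∧ alarm), so AG fails at Floor1.
Floor1 ∉ Sat(AG (atFloor → AX (atFloor ∧ alarm))).

Does not hold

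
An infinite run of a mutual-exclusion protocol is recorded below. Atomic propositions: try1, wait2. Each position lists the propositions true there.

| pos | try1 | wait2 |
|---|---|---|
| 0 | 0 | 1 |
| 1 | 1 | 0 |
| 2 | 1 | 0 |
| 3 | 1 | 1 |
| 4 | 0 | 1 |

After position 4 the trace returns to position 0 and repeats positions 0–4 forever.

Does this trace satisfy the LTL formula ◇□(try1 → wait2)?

□(try1 → wait2) is false at every position 0..4, so it never becomes true and ◇□(try1 → wait2) fails.

Does not hold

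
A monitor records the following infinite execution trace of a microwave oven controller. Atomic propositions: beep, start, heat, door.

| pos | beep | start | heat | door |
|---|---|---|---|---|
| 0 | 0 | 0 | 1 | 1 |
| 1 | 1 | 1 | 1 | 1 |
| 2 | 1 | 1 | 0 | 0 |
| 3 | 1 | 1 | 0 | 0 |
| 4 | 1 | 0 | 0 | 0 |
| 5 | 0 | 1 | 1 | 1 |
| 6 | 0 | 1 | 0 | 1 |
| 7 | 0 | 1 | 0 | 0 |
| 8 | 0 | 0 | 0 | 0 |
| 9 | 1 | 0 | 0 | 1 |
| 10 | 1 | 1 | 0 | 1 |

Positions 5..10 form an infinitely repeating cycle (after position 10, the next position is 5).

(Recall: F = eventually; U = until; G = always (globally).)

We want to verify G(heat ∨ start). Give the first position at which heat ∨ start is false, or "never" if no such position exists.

Check heat ∨ start at each position in order: 0 ✓, 1 ✓, 2 ✓, 3 ✓.
At position 4 the labels are {beep}, so heat ∨ start is false there. This is the first violation.

4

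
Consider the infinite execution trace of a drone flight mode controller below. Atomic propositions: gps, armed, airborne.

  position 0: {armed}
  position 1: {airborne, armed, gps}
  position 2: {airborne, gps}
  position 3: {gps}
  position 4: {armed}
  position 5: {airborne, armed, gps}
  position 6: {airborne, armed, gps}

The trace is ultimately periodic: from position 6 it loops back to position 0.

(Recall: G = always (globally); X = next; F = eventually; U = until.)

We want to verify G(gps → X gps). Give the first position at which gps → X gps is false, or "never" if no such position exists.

Check gps → X gps at each position in order: 0 ✓, 1 ✓, 2 ✓.
At position 3 the labels are {gps} and the next position 4 has {armed}, so gps → X gps is false there. This is the first violation.

3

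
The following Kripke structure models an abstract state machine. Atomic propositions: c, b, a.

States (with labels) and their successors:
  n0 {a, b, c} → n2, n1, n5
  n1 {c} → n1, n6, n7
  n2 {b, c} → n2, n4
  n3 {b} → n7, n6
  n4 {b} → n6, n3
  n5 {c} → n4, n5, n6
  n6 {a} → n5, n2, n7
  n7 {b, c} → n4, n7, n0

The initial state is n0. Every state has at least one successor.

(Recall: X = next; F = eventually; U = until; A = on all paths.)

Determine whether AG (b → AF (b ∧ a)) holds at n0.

States satisfying b → AF (b ∧ a): {n0, n1, n5, n6}.
States satisfying AG (b → AF (b ∧ a)): ∅.
n2 is reachable from n0 and violates b → AF (b ∧ a), so AG fails at n0.
n0 ∉ Sat(AG (b → AF (b ∧ a))).

No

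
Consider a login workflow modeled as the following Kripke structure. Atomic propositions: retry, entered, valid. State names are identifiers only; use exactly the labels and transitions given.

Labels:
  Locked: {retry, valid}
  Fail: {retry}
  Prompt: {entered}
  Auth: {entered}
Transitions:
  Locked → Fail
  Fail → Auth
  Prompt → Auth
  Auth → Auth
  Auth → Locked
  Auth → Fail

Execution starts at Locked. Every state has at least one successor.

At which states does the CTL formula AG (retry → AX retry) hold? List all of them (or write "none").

none

States satisfying retry → AX retry: {Locked, Prompt, Auth}.
States satisfying AG (retry → AX retry): ∅.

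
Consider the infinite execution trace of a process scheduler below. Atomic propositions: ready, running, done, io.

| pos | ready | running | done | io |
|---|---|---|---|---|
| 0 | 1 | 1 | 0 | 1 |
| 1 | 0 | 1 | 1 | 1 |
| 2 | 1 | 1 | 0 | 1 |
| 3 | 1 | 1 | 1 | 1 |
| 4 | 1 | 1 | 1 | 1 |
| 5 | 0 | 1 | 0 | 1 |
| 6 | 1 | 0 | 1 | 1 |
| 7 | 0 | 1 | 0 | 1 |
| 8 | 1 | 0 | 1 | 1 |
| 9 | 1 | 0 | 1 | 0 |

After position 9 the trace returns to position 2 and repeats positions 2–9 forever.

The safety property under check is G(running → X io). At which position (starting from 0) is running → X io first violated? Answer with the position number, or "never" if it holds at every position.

never

running → X io holds at every position 0..9, and those are all the positions the trace ever visits, so the invariant G(running → X io) is never violated.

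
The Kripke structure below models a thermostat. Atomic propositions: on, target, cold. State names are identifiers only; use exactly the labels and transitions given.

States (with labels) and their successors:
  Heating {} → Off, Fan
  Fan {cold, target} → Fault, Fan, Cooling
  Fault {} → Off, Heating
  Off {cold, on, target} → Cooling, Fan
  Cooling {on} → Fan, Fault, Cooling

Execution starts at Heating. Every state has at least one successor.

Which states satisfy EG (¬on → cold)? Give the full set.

{Fan, Off, Cooling}

States satisfying ¬on → cold: {Fan, Off, Cooling}.
States satisfying EG (¬on → cold): {Fan, Off, Cooling}.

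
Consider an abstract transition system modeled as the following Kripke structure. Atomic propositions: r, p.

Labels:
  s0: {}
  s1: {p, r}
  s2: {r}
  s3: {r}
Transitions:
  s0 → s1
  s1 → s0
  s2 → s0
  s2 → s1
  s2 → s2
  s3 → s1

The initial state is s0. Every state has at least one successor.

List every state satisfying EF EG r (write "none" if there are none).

{s2}

States satisfying EG r: {s2}.
States satisfying EF EG r: {s2}.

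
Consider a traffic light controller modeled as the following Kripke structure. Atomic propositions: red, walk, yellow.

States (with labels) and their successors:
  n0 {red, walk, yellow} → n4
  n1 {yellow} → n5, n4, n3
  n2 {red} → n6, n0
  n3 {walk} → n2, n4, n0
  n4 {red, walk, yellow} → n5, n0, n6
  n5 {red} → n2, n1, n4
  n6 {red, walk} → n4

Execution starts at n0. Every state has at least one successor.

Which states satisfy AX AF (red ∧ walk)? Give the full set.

{n0, n2, n3, n6}

States satisfying AF (red ∧ walk): {n0, n2, n3, n4, n6}.
States satisfying AX AF (red ∧ walk): {n0, n2, n3, n6}.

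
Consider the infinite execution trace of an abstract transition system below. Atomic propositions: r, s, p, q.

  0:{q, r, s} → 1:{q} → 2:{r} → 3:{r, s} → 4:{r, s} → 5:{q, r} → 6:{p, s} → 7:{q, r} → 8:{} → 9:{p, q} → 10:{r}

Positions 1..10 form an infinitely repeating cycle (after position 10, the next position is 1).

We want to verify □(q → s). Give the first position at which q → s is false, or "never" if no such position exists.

Check q → s at each position in order: 0 ✓.
At position 1 the labels are {q}, so q → s is false there. This is the first violation.

1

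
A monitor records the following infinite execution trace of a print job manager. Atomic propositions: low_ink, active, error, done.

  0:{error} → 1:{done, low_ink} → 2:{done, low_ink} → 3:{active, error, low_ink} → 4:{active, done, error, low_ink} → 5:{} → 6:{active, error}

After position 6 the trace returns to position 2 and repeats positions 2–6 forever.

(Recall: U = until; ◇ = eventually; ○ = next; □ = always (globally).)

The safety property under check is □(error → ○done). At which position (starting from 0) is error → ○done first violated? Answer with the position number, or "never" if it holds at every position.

4

Check error → ○done at each position in order: 0 ✓, 1 ✓, 2 ✓, 3 ✓.
At position 4 the labels are {active, done, error, low_ink} and the next position 5 has {}, so error → ○done is false there. This is the first violation.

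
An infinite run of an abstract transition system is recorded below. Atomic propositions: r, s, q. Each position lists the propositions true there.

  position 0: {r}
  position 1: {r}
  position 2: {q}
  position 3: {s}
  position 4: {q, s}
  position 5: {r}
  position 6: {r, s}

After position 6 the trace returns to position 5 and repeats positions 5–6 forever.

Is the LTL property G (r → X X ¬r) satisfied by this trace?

r → X X ¬r must hold at every position from 0 onward. It fails at position 5, so G (r → X X ¬r) is false.
Positions where r holds: 0, 1, 5, 6.
Check X X ¬r at each: 0→ok, 1→ok, 5→fails, 6→fails.

Does not hold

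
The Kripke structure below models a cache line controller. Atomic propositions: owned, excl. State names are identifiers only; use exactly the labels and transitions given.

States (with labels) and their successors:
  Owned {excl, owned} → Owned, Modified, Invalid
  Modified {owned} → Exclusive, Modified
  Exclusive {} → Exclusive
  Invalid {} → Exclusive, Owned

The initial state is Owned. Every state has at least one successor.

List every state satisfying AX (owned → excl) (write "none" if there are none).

{Exclusive, Invalid}

States satisfying owned → excl: {Owned, Exclusive, Invalid}.
States satisfying AX (owned → excl): {Exclusive, Invalid}.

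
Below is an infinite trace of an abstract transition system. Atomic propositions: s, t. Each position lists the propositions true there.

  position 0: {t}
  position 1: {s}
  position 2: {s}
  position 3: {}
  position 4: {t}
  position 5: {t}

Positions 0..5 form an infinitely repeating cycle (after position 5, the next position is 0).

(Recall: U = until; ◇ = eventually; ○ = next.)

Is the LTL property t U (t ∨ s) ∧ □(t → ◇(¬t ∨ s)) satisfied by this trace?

Satisfied

Walking from position 0: t ∨ s first holds at position 0, and t holds at every earlier position along the way, so t U (t ∨ s) holds.
t → ◇(¬t ∨ s) holds at every position 0..5, and those are all positions ever visited, so □(t → ◇(¬t ∨ s)) holds.
Positions where t holds: 0, 4, 5.
Check ◇(¬t ∨ s) at each: 0→ok, 4→ok, 5→ok.
At position 0: t U (t ∨ s) is true; □(t → ◇(¬t ∨ s)) is true; so t U (t ∨ s) ∧ □(t → ◇(¬t ∨ s)) is true.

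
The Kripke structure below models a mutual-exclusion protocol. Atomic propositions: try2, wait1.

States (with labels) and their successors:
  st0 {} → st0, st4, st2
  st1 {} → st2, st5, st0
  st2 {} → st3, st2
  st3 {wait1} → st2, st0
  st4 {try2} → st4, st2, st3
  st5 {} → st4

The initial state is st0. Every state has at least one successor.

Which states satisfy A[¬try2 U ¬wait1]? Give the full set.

{st0, st1, st2, st3, st4, st5}

States satisfying ¬try2: {st0, st1, st2, st3, st5}.
States satisfying ¬wait1: {st0, st1, st2, st4, st5}.
States satisfying A[¬try2 U ¬wait1]: {st0, st1, st2, st3, st4, st5}.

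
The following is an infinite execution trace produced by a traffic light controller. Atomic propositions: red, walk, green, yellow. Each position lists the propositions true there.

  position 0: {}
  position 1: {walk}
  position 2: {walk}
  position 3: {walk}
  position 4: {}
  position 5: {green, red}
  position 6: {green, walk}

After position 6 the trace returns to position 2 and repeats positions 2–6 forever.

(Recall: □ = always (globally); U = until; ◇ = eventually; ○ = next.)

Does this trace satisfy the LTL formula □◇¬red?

Holds

◇¬red holds at every position 0..6, and those are all positions ever visited, so □◇¬red holds.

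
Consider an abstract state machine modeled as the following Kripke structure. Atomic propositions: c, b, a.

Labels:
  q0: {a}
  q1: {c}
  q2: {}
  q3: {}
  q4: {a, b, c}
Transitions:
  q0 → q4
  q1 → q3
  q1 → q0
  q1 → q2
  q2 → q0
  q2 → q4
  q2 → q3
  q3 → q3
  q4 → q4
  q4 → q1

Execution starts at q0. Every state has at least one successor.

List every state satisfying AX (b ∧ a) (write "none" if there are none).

States satisfying b ∧ a: {q4}.
States satisfying AX (b ∧ a): {q0}.

{q0}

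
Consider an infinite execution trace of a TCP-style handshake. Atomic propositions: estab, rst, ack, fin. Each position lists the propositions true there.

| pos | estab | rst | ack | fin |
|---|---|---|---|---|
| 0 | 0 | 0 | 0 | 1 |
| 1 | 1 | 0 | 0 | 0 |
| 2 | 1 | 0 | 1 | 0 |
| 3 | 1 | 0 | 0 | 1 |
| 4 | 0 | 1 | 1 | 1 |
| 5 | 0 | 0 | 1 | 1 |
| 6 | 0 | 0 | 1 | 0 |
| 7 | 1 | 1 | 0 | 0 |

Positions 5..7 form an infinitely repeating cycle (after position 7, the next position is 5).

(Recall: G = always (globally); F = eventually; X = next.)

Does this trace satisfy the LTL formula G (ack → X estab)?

Does not hold

ack → X estab must hold at every position from 0 onward. It fails at position 4, so G (ack → X estab) is false.
Positions where ack holds: 2, 4, 5, 6.
Check X estab at each: 2→ok, 4→fails, 5→fails, 6→ok.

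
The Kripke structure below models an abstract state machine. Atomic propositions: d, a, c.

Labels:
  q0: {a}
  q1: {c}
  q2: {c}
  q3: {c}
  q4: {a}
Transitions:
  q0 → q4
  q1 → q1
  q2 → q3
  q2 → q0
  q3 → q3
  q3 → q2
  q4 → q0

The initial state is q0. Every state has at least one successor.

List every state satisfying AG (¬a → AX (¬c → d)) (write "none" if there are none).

States satisfying ¬a → AX (¬c → d): {q0, q1, q3, q4}.
States satisfying AG (¬a → AX (¬c → d)): {q0, q1, q4}.

{q0, q1, q4}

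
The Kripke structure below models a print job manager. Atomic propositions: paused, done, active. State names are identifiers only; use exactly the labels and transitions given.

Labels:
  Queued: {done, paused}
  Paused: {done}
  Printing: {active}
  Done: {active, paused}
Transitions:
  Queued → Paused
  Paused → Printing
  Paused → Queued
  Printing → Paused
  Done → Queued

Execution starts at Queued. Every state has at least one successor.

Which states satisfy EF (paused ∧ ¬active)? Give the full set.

States satisfying paused ∧ ¬active: {Queued}.
States satisfying EF (paused ∧ ¬active): {Queued, Paused, Printing, Done}.

{Queued, Paused, Printing, Done}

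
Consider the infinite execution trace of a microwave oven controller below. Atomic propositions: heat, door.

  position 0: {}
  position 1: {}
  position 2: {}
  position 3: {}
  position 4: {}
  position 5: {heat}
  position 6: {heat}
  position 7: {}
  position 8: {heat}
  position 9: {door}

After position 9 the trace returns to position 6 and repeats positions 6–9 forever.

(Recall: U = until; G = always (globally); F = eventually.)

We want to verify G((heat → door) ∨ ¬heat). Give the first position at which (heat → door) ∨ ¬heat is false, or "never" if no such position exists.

Check (heat → door) ∨ ¬heat at each position in order: 0 ✓, 1 ✓, 2 ✓, 3 ✓, 4 ✓.
At position 5 the labels are {heat}, so (heat → door) ∨ ¬heat is false there. This is the first violation.

5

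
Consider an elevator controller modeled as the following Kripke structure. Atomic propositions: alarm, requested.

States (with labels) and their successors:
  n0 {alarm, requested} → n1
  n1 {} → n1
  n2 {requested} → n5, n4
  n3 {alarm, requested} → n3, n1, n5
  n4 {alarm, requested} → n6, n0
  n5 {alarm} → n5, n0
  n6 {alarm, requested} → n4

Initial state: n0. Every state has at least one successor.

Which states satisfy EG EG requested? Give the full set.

States satisfying EG requested: {n2, n3, n4, n6}.
States satisfying EG EG requested: {n2, n3, n4, n6}.

{n2, n3, n4, n6}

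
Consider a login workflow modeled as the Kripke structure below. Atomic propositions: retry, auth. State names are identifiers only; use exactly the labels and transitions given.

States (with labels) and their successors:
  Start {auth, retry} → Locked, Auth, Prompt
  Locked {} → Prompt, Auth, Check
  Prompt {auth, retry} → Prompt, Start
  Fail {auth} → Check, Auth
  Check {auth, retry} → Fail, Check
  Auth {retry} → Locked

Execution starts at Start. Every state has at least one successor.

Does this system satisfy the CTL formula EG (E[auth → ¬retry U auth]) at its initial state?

States satisfying E[auth → ¬retry U auth]: {Start, Locked, Prompt, Fail, Check, Auth}.
States satisfying EG (E[auth → ¬retry U auth]): {Start, Locked, Prompt, Fail, Check, Auth}.
Start ∈ Sat(EG (E[auth → ¬retry U auth])).

Yes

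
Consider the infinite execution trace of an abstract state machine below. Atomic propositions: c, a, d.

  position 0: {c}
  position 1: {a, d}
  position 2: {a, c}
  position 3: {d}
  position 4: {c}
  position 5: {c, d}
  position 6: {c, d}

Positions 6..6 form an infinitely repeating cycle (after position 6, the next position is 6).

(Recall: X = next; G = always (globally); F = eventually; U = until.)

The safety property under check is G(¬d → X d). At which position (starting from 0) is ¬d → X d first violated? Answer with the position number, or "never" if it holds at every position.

never

¬d → X d holds at every position 0..6, and those are all the positions the trace ever visits, so the invariant G(¬d → X d) is never violated.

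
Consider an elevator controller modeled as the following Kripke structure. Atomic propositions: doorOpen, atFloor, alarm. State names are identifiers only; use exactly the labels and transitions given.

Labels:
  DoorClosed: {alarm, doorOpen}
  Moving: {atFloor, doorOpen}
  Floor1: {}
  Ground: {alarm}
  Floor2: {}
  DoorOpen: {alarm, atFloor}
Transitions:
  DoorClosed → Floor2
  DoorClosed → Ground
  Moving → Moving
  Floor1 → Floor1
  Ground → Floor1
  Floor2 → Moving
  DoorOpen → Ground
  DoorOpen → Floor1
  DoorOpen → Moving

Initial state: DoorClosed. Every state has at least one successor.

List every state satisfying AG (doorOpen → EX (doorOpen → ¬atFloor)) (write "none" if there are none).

States satisfying doorOpen → EX (doorOpen → ¬atFloor): {DoorClosed, Floor1, Ground, Floor2, DoorOpen}.
States satisfying AG (doorOpen → EX (doorOpen → ¬atFloor)): {Floor1, Ground}.

{Floor1, Ground}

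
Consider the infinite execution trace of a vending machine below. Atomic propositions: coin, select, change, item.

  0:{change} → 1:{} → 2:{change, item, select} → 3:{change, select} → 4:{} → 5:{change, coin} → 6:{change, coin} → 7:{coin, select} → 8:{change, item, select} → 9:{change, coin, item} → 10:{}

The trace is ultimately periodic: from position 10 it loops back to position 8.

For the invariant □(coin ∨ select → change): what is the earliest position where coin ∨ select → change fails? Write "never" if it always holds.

Check coin ∨ select → change at each position in order: 0 ✓, 1 ✓, 2 ✓, 3 ✓, 4 ✓, 5 ✓, 6 ✓.
At position 7 the labels are {coin, select}, so coin ∨ select → change is false there. This is the first violation.

7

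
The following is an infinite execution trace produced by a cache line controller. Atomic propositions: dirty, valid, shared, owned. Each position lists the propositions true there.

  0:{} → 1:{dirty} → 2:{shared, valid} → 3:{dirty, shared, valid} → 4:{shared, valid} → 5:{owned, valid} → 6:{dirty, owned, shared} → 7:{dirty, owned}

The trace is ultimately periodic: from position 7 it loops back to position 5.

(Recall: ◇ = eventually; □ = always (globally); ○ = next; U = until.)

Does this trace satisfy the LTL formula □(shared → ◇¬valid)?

Satisfied

shared → ◇¬valid holds at every position 0..7, and those are all positions ever visited, so □(shared → ◇¬valid) holds.
Positions where shared holds: 2, 3, 4, 6.
Check ◇¬valid at each: 2→ok, 3→ok, 4→ok, 6→ok.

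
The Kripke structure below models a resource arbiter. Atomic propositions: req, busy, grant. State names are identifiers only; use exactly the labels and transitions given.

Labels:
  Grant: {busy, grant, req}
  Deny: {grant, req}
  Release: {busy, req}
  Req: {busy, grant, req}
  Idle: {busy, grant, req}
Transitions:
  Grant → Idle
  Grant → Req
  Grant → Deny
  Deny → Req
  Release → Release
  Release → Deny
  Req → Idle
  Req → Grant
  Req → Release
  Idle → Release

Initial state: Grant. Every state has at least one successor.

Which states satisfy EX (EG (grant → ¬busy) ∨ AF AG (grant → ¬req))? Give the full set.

{Release, Req, Idle}

States satisfying EG (grant → ¬busy) ∨ AF AG (grant → ¬req): {Release}.
States satisfying EX (EG (grant → ¬busy) ∨ AF AG (grant → ¬req)): {Release, Req, Idle}.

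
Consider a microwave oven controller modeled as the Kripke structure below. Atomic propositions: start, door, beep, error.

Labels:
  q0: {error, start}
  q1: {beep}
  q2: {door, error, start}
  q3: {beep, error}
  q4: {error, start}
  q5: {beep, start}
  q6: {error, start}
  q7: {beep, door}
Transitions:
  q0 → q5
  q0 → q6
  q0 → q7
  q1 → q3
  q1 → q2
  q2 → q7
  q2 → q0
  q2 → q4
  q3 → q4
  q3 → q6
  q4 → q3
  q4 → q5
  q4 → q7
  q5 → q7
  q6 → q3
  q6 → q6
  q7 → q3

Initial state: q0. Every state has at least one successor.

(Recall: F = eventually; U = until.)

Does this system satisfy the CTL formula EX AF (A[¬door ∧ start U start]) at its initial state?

Satisfied

States satisfying AF (A[¬door ∧ start U start]): {q0, q1, q2, q3, q4, q5, q6, q7}.
States satisfying EX AF (A[¬door ∧ start U start]): {q0, q1, q2, q3, q4, q5, q6, q7}.
q0 ∈ Sat(EX AF (A[¬door ∧ start U start])).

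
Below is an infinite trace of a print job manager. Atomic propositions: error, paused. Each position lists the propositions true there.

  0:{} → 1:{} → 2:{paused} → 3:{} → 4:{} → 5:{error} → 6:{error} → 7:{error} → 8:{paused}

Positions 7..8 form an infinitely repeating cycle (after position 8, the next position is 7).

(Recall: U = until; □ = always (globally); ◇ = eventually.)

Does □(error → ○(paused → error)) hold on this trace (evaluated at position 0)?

error → ○(paused → error) must hold at every position from 0 onward. It fails at position 7, so □(error → ○(paused → error)) is false.
Positions where error holds: 5, 6, 7.
Check ○(paused → error) at each: 5→ok, 6→ok, 7→fails.

Does not hold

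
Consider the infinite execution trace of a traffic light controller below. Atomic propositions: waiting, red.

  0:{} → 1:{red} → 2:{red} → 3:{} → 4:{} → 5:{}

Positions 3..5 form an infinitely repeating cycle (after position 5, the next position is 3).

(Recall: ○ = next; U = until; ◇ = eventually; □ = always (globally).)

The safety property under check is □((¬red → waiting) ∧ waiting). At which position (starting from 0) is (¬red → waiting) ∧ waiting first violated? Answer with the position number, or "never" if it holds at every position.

At position 0 the labels are {}, so (¬red → waiting) ∧ waiting is false there. This is the first violation.

0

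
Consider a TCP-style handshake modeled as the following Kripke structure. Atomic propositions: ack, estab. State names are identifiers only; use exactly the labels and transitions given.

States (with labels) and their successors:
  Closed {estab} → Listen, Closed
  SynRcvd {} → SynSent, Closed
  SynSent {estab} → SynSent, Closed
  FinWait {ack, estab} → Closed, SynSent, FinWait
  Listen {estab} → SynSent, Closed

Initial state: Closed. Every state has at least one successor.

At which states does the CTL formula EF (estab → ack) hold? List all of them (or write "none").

States satisfying estab → ack: {SynRcvd, FinWait}.
States satisfying EF (estab → ack): {SynRcvd, FinWait}.

{SynRcvd, FinWait}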